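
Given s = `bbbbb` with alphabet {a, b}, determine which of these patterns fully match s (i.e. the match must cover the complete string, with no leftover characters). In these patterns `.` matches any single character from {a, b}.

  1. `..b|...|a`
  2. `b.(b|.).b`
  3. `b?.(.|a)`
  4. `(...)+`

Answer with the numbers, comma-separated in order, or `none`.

2

1 → no match
2 → match
3 → no match
4 → no match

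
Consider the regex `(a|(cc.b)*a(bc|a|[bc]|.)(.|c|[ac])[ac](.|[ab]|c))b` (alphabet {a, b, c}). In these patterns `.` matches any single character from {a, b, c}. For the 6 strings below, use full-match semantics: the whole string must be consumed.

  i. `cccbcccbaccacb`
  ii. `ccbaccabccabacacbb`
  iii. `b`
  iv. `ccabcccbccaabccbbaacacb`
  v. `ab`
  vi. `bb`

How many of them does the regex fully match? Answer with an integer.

i → match
ii → no match
iii → no match
iv → no match
v → match
vi → no match
Total matched: 2

2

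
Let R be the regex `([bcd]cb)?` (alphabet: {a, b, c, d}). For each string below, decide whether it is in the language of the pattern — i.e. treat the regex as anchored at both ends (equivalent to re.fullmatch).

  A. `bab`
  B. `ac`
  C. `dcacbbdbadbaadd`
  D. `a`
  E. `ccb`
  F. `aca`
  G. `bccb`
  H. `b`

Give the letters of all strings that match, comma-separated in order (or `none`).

A. `bab` → no match
B. `ac` → no match
C → no match
D. `a` → no match
E. `ccb` → match
F. `aca` → no match
G. `bccb` → no match
H. `b` → no match

E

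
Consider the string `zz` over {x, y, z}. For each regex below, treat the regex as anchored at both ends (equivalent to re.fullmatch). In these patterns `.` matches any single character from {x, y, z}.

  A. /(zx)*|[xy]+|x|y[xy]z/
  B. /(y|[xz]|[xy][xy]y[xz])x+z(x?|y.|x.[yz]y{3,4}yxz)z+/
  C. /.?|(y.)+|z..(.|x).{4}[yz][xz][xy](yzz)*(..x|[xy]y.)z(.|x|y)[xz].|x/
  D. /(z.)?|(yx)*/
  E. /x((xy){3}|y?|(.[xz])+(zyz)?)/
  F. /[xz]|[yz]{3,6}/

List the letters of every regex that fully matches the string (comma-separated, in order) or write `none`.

A → no match
B → no match
C → no match
D → match
E → no match — must start with `x`
F → no match

D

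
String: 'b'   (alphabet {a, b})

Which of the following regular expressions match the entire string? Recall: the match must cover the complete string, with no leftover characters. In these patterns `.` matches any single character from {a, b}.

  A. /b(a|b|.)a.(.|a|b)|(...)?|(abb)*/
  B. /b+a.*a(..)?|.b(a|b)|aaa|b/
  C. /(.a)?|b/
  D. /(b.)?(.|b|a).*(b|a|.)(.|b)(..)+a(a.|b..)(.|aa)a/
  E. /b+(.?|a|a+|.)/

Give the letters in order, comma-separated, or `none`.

A → no match
B → match
C → match
D → no match — must end with 'a'
E → match

B, C, E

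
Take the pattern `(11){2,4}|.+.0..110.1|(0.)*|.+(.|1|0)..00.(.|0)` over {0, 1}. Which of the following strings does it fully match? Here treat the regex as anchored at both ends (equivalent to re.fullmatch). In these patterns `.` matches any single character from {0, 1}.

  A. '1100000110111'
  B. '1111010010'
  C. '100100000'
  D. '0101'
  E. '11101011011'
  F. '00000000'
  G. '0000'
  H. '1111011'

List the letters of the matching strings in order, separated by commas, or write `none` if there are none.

B, C, D, E, F, G

A → no match
B. '1111010010' → match
C. '100100000' → match
D. '0101' → match
E. '11101011011' → match
F. '00000000' → match
G. '0000' → match
H. '1111011' → no match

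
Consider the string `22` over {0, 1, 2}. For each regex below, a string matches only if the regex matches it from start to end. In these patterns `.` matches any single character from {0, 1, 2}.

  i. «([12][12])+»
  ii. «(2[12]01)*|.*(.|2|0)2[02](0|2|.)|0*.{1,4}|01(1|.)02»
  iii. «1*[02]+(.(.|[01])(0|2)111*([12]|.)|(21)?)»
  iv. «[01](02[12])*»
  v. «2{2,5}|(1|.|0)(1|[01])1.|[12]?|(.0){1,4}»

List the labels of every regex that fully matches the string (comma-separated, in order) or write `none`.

i, ii, iii, v

i → match
ii → match
iii → match
iv → no match
v → match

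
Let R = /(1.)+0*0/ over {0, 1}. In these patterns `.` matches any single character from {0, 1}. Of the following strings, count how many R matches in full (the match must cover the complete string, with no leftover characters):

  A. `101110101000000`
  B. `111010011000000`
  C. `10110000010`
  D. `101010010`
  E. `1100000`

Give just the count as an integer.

2

A → match
B → no match
C → no match
D → no match
E → match
Total matched: 2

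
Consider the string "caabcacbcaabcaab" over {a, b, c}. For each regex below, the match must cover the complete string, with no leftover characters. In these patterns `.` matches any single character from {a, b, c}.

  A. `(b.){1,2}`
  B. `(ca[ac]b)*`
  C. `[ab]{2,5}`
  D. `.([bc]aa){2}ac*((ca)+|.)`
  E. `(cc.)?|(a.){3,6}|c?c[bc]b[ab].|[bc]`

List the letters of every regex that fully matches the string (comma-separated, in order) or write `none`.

A → no match — must start with "b"
B → match
C → no match
D → no match
E → no match

B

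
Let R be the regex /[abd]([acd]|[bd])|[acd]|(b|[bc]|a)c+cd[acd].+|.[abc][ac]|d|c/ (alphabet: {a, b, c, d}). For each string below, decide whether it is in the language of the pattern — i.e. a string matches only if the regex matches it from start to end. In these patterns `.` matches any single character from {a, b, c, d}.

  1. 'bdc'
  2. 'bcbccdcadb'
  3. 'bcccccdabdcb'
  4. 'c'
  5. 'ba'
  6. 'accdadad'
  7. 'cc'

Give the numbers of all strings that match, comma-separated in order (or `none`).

1 → no match
2 → no match
3 → match
4 → match
5 → match
6 → match
7 → no match

3, 4, 5, 6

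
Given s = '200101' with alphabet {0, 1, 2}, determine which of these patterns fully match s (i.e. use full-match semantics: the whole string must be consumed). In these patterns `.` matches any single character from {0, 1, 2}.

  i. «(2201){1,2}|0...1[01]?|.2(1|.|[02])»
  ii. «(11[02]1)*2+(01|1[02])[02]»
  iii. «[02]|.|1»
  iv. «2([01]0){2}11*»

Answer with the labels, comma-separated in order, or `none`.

i → no match
ii → no match
iii → no match
iv → match

iv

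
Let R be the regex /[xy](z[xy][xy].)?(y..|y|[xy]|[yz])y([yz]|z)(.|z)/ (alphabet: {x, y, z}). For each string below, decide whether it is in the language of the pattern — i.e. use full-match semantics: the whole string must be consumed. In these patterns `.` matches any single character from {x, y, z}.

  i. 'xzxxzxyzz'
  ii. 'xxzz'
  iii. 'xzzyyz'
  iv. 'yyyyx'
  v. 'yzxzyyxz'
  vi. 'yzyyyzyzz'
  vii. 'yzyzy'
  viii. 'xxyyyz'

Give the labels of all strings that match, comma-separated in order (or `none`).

i → match
ii → no match
iii → no match
iv → match
v → no match
vi → match
vii → match
viii → no match

i, iv, vi, vii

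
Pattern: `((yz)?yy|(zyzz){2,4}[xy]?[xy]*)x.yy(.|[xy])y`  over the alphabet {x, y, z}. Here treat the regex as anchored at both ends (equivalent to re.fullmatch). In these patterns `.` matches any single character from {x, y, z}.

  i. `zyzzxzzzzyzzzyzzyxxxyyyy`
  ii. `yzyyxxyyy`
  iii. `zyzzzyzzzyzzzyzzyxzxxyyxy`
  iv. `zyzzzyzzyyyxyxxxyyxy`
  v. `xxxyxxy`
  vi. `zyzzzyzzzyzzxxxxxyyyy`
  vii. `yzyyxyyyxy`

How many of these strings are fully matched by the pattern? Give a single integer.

i → no match
ii → no match
iii → no match
iv → match
v → no match
vi → match
vii → match
Total matched: 3

3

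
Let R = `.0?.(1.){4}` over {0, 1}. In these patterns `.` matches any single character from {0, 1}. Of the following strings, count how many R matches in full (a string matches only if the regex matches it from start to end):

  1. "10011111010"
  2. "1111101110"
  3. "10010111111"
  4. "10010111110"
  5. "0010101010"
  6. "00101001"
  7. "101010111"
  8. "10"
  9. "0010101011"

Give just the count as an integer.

6

1 → match
2 → match
3 → match
4 → match
5 → match
6 → no match
7 → no match
8 → no match
9 → match
Total matched: 6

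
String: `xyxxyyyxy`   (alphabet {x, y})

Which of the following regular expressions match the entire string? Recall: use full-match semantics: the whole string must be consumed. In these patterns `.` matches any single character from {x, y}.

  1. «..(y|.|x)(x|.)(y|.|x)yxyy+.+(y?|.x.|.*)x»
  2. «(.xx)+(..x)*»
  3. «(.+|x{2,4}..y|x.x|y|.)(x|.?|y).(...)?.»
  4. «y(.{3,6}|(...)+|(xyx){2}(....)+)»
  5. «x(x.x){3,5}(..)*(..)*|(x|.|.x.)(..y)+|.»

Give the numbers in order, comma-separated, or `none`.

1 → no match — must end with `x`
2 → no match
3 → match
4 → no match — must start with `y`
5 → no match

3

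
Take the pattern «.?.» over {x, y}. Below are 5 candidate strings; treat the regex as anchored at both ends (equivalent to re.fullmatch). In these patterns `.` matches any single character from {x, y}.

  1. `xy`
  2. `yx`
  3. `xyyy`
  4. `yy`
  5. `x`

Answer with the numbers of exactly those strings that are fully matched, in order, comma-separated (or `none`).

1. `xy` → match
2. `yx` → match
3. `xyyy` → no match
4. `yy` → match
5. `x` → match

1, 2, 4, 5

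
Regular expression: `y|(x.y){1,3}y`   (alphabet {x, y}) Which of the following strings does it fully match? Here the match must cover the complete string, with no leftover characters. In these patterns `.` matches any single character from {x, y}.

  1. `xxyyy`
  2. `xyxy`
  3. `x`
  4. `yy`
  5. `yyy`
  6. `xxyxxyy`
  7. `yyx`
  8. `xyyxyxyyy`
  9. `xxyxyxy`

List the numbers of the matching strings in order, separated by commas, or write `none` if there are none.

6

1 → no match
2 → no match
3 → no match
4 → no match
5 → no match
6 → match
7 → no match
8 → no match
9 → no match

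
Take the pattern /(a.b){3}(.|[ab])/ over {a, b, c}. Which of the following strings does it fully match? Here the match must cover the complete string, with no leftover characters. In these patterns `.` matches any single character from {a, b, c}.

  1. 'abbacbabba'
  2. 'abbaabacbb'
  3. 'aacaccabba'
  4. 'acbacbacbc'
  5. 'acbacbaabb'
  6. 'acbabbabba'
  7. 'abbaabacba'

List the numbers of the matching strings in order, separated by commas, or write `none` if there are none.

1 → match
2 → match
3 → no match
4 → match
5 → match
6 → match
7 → match

1, 2, 4, 5, 6, 7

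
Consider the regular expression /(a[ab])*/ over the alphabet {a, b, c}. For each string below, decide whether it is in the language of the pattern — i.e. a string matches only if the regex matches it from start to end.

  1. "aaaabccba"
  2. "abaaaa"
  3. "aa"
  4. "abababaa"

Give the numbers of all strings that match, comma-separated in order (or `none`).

2, 3, 4

1 → no match
2 → match
3 → match
4 → match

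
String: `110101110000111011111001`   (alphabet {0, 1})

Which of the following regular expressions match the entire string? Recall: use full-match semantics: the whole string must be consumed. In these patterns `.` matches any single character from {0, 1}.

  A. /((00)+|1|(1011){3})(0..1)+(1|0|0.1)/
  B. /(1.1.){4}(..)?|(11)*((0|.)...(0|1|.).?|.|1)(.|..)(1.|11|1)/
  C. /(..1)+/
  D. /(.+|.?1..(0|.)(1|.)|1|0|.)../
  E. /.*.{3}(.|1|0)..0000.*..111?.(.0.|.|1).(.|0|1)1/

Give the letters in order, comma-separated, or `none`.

D, E

A → no match
B → no match
C → no match
D → match
E → match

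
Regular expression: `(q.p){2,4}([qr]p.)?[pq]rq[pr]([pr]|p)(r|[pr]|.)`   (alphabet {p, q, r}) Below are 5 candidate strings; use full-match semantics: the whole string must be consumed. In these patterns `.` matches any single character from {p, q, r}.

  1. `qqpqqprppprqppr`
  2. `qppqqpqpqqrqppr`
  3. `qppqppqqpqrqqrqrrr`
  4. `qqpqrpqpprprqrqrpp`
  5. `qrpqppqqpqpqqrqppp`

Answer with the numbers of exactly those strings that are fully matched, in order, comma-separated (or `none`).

1 → match
2 → match
3 → no match
4 → match
5 → match

1, 2, 4, 5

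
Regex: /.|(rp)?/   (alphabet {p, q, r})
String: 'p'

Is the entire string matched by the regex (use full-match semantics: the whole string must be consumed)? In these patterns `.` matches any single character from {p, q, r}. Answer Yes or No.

Yes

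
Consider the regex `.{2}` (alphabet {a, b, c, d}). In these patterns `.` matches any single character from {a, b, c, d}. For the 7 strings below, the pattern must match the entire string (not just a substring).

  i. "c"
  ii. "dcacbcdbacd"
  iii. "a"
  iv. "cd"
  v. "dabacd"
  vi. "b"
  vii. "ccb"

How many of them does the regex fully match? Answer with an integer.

i → no match
ii → no match
iii → no match
iv → match
v → no match
vi → no match
vii → no match
Total matched: 1

1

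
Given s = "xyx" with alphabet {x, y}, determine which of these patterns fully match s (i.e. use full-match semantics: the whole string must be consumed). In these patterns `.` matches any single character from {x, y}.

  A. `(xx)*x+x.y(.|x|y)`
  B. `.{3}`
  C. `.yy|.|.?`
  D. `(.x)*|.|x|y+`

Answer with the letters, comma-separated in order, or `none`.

A → no match
B → match
C → no match
D → no match

B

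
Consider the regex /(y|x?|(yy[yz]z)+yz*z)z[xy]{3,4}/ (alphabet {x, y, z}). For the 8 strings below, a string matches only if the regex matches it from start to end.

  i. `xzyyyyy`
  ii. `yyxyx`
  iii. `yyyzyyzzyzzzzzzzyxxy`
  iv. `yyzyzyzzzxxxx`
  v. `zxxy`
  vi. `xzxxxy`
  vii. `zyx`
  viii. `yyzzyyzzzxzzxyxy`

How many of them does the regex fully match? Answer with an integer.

3

i → no match
ii → no match
iii → match
iv → no match
v → match
vi → match
vii → no match
viii → no match
Total matched: 3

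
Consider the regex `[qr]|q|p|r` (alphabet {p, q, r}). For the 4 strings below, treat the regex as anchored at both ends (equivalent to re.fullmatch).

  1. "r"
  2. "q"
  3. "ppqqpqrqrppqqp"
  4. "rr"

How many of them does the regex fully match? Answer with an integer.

1 → match
2 → match
3 → no match
4 → no match
Total matched: 2

2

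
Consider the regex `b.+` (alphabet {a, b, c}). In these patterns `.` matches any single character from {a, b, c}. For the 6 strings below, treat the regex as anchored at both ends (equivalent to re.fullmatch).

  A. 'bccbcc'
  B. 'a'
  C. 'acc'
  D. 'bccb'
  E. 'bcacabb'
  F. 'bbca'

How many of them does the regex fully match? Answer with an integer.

4

A → match
B → no match — must start with 'b'
C → no match — must start with 'b'
D → match
E → match
F → match
Total matched: 4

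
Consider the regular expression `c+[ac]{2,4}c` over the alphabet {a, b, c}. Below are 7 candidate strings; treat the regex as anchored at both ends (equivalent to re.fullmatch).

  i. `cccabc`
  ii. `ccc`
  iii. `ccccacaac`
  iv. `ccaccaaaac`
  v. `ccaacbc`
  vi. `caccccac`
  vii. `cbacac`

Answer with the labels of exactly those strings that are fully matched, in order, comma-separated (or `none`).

i → no match
ii → no match
iii → match
iv → no match
v → no match
vi → no match
vii → no match

iii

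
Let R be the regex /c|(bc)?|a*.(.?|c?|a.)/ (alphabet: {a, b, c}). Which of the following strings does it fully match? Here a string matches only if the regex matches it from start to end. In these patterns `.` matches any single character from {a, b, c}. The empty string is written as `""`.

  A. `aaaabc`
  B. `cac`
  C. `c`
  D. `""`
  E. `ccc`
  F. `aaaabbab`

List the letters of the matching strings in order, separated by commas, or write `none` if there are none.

A, B, C, D

A → match
B → match
C → match
D → match
E → no match
F → no match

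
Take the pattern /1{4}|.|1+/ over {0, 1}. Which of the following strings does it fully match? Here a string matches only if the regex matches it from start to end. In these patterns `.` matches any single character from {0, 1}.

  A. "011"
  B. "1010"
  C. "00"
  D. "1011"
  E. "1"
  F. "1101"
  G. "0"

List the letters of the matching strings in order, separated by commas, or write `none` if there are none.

E, G

A → no match
B → no match
C → no match
D → no match
E → match
F → no match
G → match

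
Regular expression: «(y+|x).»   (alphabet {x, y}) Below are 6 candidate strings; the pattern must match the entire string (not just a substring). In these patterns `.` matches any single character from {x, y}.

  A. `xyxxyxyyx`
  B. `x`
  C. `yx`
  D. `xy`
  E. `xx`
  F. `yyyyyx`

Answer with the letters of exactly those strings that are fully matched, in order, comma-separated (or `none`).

C, D, E, F

A → no match
B → no match
C → match
D → match
E → match
F → match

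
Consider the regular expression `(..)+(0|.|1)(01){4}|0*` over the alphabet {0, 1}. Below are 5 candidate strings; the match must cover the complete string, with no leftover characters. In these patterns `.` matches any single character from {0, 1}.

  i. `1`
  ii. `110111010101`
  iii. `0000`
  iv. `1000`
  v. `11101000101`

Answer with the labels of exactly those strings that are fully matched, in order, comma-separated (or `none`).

i → no match
ii → no match
iii → match
iv → no match
v → no match

iii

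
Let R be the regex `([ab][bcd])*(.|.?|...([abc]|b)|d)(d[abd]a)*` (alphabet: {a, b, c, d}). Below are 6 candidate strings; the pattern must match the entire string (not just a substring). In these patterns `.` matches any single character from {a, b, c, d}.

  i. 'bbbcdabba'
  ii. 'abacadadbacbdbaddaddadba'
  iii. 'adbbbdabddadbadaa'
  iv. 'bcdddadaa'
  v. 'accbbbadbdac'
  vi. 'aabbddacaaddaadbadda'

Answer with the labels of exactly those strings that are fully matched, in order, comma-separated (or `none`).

ii, iii, iv

i → no match
ii → match
iii → match
iv → match
v → no match
vi → no match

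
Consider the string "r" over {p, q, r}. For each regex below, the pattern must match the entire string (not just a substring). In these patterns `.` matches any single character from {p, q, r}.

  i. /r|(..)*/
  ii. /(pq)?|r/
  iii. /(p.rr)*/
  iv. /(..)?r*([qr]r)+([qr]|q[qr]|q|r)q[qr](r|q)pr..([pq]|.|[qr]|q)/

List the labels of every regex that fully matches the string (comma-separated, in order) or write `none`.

i → match
ii → match
iii → no match
iv → no match

i, ii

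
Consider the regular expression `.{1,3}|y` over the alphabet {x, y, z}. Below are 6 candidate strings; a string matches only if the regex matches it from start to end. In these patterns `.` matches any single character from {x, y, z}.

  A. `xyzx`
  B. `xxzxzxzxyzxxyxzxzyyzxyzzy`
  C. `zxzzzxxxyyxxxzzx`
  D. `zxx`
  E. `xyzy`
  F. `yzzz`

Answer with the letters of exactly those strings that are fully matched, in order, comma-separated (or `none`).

A. `xyzx` → no match
B → no match
C → no match
D. `zxx` → match
E. `xyzy` → no match
F. `yzzz` → no match

D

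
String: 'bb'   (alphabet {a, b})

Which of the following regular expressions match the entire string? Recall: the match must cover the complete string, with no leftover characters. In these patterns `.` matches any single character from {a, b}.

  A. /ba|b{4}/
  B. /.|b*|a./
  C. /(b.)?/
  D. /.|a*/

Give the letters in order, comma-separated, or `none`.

A → no match
B → match
C → match
D → no match

B, C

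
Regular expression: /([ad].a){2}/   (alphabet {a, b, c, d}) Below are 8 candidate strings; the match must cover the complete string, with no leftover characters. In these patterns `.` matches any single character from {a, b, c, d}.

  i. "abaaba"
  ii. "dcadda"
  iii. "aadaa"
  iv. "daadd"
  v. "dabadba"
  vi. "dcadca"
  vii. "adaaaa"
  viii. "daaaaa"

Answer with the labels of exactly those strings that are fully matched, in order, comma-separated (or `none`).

i → match
ii → match
iii → no match
iv → no match — must end with "a"
v → no match
vi → match
vii → match
viii → match

i, ii, vi, vii, viii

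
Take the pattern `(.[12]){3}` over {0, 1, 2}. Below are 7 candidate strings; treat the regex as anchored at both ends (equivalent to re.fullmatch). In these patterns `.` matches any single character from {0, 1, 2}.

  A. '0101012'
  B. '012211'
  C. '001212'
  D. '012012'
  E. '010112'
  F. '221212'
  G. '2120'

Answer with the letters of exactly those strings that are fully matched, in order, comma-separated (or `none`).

B, E, F

A. '0101012' → no match
B. '012211' → match
C. '001212' → no match
D. '012012' → no match
E. '010112' → match
F. '221212' → match
G. '2120' → no match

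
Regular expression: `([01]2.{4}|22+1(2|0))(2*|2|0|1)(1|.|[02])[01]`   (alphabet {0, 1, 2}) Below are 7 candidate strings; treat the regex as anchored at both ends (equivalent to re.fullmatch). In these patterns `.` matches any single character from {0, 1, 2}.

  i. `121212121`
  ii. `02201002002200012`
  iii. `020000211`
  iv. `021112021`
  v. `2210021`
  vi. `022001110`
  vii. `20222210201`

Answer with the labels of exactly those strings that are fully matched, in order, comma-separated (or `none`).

i → match
ii → no match
iii → match
iv → match
v → match
vi → match
vii → no match

i, iii, iv, v, vi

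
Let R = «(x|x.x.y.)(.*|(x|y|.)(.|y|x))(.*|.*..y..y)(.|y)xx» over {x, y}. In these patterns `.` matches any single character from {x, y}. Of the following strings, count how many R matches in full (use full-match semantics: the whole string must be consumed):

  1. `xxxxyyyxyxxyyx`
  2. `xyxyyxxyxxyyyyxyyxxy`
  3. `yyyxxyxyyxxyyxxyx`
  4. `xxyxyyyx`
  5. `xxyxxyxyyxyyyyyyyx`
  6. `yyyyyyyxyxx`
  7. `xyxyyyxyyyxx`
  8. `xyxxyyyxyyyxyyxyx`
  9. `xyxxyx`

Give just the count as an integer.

1

1 → no match — must end with `xx`
2 → no match — must end with `xx`
3 → no match — must start with `x`
4 → no match — must end with `xx`
5 → no match — must end with `xx`
6 → no match — must start with `x`
7 → match
8 → no match — must end with `xx`
9 → no match — must end with `xx`
Total matched: 1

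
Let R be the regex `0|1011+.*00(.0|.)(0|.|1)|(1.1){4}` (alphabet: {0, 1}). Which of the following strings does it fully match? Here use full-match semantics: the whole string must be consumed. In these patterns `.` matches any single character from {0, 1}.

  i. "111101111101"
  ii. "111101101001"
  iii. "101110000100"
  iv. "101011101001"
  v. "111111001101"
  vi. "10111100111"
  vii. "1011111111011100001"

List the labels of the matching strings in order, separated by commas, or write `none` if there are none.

i, iii, vii

i → match
ii → no match
iii → match
iv → no match
v → no match
vi → no match
vii → match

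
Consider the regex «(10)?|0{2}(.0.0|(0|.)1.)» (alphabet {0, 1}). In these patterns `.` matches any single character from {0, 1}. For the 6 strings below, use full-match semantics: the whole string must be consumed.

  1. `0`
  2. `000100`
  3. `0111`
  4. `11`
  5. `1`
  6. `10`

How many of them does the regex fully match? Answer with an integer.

1. `0` → no match
2. `000100` → no match
3. `0111` → no match
4. `11` → no match
5. `1` → no match
6. `10` → match
Total matched: 1

1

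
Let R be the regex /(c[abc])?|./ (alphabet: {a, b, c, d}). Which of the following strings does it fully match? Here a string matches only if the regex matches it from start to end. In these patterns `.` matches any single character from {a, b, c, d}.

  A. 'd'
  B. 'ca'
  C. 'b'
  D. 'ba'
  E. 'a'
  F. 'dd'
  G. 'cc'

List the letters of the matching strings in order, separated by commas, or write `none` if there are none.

A → match
B → match
C → match
D → no match
E → match
F → no match
G → match

A, B, C, E, G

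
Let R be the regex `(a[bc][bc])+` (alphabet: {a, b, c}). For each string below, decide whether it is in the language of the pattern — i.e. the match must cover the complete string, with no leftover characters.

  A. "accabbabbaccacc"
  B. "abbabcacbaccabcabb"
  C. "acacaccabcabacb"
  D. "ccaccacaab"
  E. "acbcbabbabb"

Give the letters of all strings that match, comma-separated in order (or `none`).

A → match
B → match
C → no match
D. "ccaccacaab" → no match — must start with "a"
E. "acbcbabbabb" → no match

A, B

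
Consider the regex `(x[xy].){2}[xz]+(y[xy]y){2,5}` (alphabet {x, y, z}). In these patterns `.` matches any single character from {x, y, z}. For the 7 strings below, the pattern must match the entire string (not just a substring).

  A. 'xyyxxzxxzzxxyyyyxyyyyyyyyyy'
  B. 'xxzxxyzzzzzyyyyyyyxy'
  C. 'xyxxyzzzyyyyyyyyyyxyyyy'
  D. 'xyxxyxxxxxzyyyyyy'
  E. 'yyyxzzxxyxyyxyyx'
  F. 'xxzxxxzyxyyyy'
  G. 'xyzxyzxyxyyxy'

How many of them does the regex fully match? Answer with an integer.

A → match
B → match
C → match
D → match
E → no match — must start with 'x'
F → match
G → match
Total matched: 6

6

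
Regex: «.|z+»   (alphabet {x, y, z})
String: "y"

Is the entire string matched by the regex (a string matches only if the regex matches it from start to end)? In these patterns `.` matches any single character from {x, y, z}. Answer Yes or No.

Yes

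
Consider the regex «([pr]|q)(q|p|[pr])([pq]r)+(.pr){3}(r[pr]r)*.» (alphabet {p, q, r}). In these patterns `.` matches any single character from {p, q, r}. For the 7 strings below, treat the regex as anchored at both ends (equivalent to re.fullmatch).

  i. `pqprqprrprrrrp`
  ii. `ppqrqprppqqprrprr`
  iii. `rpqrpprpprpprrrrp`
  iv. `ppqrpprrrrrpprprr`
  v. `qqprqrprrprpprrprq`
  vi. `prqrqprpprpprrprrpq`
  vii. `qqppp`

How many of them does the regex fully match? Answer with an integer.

i → no match
ii → no match
iii → match
iv → no match
v → match
vi → no match
vii → no match
Total matched: 2

2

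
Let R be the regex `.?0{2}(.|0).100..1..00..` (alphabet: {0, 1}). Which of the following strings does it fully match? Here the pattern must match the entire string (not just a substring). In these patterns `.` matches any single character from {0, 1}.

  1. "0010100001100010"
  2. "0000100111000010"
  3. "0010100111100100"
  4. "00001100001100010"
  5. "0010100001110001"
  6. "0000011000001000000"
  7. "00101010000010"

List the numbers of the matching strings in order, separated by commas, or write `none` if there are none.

1 → match
2 → match
3 → no match
4 → match
5 → match
6 → no match
7 → no match

1, 2, 4, 5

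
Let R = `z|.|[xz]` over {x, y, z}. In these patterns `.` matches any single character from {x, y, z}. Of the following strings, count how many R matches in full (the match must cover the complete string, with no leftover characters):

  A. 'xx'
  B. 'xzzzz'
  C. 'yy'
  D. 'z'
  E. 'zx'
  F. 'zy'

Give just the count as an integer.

A. 'xx' → no match
B. 'xzzzz' → no match
C. 'yy' → no match
D. 'z' → match
E. 'zx' → no match
F. 'zy' → no match
Total matched: 1

1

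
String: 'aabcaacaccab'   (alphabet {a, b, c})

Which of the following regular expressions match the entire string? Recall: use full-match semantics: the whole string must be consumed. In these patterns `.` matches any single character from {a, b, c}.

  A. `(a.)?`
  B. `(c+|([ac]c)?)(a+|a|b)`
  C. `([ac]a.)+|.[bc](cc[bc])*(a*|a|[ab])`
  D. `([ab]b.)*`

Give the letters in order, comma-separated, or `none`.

C

A → no match
B → no match
C → match
D → no match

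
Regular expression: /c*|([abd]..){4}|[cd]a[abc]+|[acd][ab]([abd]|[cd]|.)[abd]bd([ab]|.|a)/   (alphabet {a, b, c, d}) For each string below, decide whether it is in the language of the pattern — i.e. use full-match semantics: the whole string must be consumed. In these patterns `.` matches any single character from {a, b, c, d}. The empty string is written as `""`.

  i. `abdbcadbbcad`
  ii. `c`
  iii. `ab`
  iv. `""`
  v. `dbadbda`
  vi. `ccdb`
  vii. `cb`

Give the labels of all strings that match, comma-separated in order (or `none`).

i → no match
ii → match
iii → no match
iv → match
v → match
vi → no match
vii → no match

ii, iv, v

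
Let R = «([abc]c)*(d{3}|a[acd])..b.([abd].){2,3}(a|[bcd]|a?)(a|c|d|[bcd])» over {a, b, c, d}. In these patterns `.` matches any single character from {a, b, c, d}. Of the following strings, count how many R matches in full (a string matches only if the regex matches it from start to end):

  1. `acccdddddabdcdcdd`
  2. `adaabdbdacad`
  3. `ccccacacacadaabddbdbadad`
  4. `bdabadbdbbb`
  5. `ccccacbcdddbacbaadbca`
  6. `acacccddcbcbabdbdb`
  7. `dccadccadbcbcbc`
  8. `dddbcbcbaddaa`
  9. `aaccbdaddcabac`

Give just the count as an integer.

1 → no match
2 → match
3 → match
4 → no match
5 → no match
6 → no match
7 → no match
8 → match
9 → match
Total matched: 4

4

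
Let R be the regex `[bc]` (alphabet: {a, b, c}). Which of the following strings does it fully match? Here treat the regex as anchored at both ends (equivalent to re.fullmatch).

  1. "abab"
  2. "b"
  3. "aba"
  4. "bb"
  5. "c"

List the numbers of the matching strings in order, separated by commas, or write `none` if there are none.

1 → no match
2 → match
3 → no match
4 → no match
5 → match

2, 5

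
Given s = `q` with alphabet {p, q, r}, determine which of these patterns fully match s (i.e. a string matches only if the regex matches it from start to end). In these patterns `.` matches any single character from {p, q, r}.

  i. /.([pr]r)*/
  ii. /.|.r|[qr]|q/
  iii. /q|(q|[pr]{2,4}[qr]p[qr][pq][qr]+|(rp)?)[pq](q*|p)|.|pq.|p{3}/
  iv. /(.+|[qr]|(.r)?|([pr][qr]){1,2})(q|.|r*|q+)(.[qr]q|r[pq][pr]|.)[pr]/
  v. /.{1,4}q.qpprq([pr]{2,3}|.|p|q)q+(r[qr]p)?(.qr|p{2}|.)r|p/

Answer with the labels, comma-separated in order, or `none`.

i, ii, iii

i → match
ii → match
iii → match
iv → no match
v → no match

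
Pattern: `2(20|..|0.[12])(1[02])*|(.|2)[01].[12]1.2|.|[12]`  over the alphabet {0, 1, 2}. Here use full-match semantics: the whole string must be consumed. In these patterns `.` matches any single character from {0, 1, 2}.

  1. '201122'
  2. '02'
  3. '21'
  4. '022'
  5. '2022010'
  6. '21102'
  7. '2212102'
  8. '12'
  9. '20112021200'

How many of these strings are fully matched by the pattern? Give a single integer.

1. '201122' → no match
2. '02' → no match
3. '21' → no match
4. '022' → no match
5. '2022010' → no match
6. '21102' → no match
7. '2212102' → no match
8. '12' → no match
9. '20112021200' → no match
Total matched: 0

0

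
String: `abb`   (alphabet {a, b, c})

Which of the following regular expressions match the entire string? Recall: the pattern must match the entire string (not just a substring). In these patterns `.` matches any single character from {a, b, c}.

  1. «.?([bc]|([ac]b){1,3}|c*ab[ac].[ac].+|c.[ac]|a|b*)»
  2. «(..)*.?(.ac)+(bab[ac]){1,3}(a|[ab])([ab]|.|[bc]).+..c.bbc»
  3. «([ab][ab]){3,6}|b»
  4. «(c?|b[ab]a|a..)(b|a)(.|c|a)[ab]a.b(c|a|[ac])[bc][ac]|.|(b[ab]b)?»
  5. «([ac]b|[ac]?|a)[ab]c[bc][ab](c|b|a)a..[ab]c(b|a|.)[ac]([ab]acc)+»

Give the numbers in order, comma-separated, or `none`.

1 → match
2 → no match — must end with `bbc`
3 → no match
4 → no match
5 → no match — must end with `acc`

1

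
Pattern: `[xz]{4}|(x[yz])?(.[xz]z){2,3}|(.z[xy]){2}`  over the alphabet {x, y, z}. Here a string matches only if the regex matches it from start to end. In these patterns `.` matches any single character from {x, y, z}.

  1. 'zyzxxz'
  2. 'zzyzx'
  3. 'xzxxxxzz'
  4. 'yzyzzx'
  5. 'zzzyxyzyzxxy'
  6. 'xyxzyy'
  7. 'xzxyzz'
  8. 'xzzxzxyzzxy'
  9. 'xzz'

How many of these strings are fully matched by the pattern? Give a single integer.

1 → no match
2 → no match
3 → no match
4 → match
5 → no match
6 → no match
7 → no match
8 → no match
9 → no match
Total matched: 1

1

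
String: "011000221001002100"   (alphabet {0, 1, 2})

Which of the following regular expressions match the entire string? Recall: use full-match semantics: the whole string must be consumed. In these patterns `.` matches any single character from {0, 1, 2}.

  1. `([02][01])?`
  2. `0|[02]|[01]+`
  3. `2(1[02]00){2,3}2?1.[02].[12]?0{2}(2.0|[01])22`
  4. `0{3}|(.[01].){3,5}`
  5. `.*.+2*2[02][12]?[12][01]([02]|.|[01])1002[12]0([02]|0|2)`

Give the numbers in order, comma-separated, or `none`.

5

1 → no match
2 → no match
3 → no match — must start with "21"
4 → no match
5 → match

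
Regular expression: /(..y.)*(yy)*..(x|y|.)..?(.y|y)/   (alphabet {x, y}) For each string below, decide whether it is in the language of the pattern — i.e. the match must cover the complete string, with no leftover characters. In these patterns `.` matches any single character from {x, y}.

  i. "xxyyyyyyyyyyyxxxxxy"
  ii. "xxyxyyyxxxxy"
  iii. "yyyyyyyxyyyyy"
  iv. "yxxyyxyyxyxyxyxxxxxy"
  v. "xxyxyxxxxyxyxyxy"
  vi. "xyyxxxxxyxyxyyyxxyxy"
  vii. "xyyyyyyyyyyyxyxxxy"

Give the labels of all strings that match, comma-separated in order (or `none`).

i → match
ii → match
iii → match
iv → no match
v → no match
vi → no match
vii → match

i, ii, iii, vii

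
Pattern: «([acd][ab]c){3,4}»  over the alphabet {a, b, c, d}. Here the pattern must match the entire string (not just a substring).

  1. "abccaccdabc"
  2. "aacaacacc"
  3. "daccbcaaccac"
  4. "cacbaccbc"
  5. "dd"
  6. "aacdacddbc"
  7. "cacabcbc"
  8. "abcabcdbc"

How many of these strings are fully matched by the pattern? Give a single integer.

1 → no match
2 → no match
3 → match
4 → no match
5 → no match — must end with "c"
6 → no match
7 → no match
8 → match
Total matched: 2

2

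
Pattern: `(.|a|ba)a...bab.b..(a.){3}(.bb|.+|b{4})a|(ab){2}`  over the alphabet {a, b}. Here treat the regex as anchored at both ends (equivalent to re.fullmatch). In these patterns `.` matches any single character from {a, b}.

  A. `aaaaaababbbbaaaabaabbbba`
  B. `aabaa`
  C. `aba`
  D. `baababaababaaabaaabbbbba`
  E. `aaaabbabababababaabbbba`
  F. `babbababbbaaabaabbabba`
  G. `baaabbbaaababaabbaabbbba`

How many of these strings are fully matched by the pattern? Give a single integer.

A → no match
B. `aabaa` → no match
C. `aba` → no match
D → no match
E → match
F → no match
G → no match
Total matched: 1

1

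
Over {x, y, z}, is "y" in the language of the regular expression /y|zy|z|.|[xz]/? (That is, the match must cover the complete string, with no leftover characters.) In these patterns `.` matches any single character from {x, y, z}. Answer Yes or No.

Yes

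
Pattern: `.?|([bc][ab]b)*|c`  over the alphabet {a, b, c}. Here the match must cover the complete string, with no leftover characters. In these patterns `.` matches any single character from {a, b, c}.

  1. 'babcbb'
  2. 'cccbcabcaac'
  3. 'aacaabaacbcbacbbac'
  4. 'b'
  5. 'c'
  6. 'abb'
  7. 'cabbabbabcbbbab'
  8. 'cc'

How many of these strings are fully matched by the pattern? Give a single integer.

1 → match
2 → no match
3 → no match
4 → match
5 → match
6 → no match
7 → match
8 → no match
Total matched: 4

4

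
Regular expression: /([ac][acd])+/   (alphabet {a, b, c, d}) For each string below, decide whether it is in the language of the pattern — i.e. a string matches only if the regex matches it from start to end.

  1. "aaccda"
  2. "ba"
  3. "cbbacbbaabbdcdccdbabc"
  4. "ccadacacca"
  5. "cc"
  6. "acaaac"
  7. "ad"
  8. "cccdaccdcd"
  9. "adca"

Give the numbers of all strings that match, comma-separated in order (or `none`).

4, 5, 6, 7, 8, 9

1 → no match
2 → no match
3 → no match
4 → match
5 → match
6 → match
7 → match
8 → match
9 → match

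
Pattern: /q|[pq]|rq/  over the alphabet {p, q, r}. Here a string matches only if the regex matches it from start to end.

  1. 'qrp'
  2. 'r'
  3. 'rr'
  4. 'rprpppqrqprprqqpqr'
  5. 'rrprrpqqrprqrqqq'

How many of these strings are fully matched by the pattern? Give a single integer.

0

1 → no match
2 → no match
3 → no match
4 → no match
5 → no match
Total matched: 0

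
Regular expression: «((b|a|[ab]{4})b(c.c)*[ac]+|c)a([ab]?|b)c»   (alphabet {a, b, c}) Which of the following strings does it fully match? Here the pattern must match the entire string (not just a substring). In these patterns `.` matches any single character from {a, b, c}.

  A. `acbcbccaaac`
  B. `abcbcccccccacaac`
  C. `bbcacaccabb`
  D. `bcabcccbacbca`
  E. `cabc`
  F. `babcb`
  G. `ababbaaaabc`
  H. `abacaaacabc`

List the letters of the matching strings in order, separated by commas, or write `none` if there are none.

A → no match
B → match
C → no match — must end with `c`
D → no match — must end with `c`
E → match
F → no match — must end with `c`
G → match
H → match

B, E, G, H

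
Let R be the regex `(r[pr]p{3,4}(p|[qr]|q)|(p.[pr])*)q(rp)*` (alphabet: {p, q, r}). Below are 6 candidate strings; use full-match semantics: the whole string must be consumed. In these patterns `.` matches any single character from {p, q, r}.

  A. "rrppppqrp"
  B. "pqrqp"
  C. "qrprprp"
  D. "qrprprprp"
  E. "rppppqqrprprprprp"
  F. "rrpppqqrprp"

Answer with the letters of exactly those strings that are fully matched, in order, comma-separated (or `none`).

A, C, D, E, F

A. "rrppppqrp" → match
B. "pqrqp" → no match
C. "qrprprp" → match
D. "qrprprprp" → match
E → match
F. "rrpppqqrprp" → match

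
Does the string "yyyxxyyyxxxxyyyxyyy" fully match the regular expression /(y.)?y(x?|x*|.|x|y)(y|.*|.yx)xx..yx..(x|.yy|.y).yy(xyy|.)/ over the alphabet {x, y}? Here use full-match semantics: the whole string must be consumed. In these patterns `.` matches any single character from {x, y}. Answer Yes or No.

No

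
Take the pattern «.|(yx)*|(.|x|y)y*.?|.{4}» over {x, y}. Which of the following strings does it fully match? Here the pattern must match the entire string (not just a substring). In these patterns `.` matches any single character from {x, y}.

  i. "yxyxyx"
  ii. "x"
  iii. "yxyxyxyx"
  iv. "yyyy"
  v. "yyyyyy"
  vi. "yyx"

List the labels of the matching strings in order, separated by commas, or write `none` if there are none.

i, ii, iii, iv, v, vi

i → match
ii → match
iii → match
iv → match
v → match
vi → match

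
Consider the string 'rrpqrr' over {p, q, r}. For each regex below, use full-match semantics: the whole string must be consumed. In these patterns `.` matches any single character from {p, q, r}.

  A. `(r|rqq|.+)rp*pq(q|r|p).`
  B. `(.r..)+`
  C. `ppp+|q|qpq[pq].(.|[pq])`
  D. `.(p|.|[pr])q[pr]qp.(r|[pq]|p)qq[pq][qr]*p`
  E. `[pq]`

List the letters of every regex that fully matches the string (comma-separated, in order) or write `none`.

A → match
B → no match
C → no match
D → no match — must end with 'p'
E → no match

A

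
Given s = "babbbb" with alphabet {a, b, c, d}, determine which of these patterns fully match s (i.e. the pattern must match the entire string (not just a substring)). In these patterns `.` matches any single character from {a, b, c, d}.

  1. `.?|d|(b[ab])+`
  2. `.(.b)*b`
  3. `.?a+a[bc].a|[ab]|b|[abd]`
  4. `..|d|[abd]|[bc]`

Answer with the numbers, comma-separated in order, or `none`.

1 → match
2 → match
3 → no match
4 → no match

1, 2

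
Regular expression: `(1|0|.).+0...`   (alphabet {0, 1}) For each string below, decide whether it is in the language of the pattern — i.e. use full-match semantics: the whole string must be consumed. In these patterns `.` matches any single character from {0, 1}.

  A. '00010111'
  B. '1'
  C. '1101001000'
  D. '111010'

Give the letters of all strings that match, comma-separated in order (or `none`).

A

A → match
B → no match
C → no match
D → no match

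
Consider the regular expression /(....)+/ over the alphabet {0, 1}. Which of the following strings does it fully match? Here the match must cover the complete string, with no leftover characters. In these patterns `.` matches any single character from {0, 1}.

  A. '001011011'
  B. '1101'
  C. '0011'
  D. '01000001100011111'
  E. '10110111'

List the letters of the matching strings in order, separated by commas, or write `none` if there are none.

B, C, E

A → no match
B → match
C → match
D → no match
E → match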